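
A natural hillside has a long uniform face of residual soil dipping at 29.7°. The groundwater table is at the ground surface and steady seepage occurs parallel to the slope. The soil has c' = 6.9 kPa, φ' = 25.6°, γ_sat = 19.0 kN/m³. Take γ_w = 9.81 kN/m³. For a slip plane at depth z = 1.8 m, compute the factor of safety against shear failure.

FS = 0.88

With seepage parallel to the slope and the water table at the surface, the effective normal stress on the slip plane uses the buoyant unit weight γ' = γ_sat − γ_w while the driving shear stress uses γ_sat:
FS = [c' + γ' z cos²β tanφ'] / [γ_sat z sinβ cosβ]
γ' = 19.0 − 9.81 = 9.19 kN/m³
Numerator = 6.9 + 9.19·1.8·cos²29.7°·tan25.6° = 6.9 + 9.19·1.8·0.7545·0.4791 = 12.880 kPa
Denominator = 19.0·1.8·sin29.7°·cos29.7° = 19.0·1.8·0.4955·0.8686 = 14.719 kPa
FS = 12.880 / 14.719 = 0.875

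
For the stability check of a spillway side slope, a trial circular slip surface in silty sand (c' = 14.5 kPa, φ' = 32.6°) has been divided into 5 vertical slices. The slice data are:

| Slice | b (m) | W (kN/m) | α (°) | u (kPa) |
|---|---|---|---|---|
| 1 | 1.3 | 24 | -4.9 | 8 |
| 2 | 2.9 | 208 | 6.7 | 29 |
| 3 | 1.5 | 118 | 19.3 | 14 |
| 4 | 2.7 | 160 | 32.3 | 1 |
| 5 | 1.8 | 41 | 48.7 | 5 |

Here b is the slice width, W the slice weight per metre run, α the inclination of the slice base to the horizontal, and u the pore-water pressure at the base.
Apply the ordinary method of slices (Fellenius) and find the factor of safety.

FS = 2.29

Ordinary method of slices: FS = Σ[c'·Δl_i + (W_i cosα_i − u_i·Δl_i)·tanφ'] / Σ W_i sinα_i, with Δl_i = b_i / cosα_i.
Slice 1: Δl = 1.3/cos(-4.9°) = 1.305 m; N'_1 = 24·cos(-4.9°) − 8·1.305 = 13.5; c'Δl = 18.92; W sinα = -2.1
Slice 2: Δl = 2.9/cos6.7° = 2.920 m; N'_2 = 208·cos6.7° − 29·2.920 = 121.9; c'Δl = 42.34; W sinα = 24.3
Slice 3: Δl = 1.5/cos19.3° = 1.589 m; N'_3 = 118·cos19.3° − 14·1.589 = 89.1; c'Δl = 23.05; W sinα = 39.0
Slice 4: Δl = 2.7/cos32.3° = 3.194 m; N'_4 = 160·cos32.3° − 1·3.194 = 132.0; c'Δl = 46.32; W sinα = 85.5
Slice 5: Δl = 1.8/cos48.7° = 2.727 m; N'_5 = 41·cos48.7° − 5·2.727 = 13.4; c'Δl = 39.55; W sinα = 30.8
Σc'Δl = 170.2 kN/m; ΣN' = 370.0 kN/m; ΣW sinα = 177.5 kN/m
Resisting = 170.2 + 370.0·tan32.6° = 170.2 + 236.6 = 406.8 kN/m
FS = 406.8 / 177.5 = 2.291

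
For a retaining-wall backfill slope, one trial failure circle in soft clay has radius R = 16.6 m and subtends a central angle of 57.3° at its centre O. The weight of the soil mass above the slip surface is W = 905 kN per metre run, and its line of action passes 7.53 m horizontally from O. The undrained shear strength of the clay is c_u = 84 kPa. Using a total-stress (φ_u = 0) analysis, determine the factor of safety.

FS = 3.40

Taking moments about the centre O, the resisting moment is provided by the undrained shear strength acting along the arc:
Arc length L_a = R·θ = 16.6·(57.3°·π/180) = 16.6·1.0001 = 16.60 m
M_R = c_u·L_a·R = 84·16.60·16.6 = 23148.7 kN·m/m
M_D = W·d = 905·7.53 = 6814.7 kN·m/m
FS = M_R / M_D = 23148.7 / 6814.7 = 3.397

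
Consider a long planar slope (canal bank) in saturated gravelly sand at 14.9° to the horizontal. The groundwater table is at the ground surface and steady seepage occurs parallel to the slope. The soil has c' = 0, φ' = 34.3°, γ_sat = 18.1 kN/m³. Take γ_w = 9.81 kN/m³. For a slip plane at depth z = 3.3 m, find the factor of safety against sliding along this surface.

FS = 1.17

With seepage parallel to the slope and the water table at the surface, the effective normal stress on the slip plane uses the buoyant unit weight γ' = γ_sat − γ_w while the driving shear stress uses γ_sat:
FS = [c' + γ' z cos²β tanφ'] / [γ_sat z sinβ cosβ]
(For c' = 0 this reduces to FS = (γ'/γ_sat)·tanφ'/tanβ.)
γ' = 18.1 − 9.81 = 8.29 kN/m³
Numerator = 0.0 + 8.29·3.3·cos²14.9°·tan34.3° = 0.0 + 8.29·3.3·0.9339·0.6822 = 17.428 kPa
Denominator = 18.1·3.3·sin14.9°·cos14.9° = 18.1·3.3·0.2571·0.9664 = 14.842 kPa
FS = 17.428 / 14.842 = 1.174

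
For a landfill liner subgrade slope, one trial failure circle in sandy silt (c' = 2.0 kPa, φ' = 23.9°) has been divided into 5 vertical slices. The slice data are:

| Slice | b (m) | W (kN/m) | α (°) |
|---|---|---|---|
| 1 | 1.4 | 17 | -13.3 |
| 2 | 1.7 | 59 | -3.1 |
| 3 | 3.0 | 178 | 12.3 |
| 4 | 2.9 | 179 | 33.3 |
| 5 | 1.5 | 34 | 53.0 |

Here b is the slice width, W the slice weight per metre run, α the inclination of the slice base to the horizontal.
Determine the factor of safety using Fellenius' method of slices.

FS = 1.35

Ordinary method of slices: FS = Σ[c'·Δl_i + (W_i cosα_i)·tanφ'] / Σ W_i sinα_i, with Δl_i = b_i / cosα_i.
Slice 1: Δl = 1.4/cos(-13.3°) = 1.439 m; N'_1 = 17·cos(-13.3°) = 16.5; c'Δl = 2.88; W sinα = -3.9
Slice 2: Δl = 1.7/cos(-3.1°) = 1.702 m; N'_2 = 59·cos(-3.1°) = 58.9; c'Δl = 3.40; W sinα = -3.2
Slice 3: Δl = 3.0/cos12.3° = 3.070 m; N'_3 = 178·cos12.3° = 173.9; c'Δl = 6.14; W sinα = 37.9
Slice 4: Δl = 2.9/cos33.3° = 3.470 m; N'_4 = 179·cos33.3° = 149.6; c'Δl = 6.94; W sinα = 98.3
Slice 5: Δl = 1.5/cos53.0° = 2.492 m; N'_5 = 34·cos53.0° = 20.5; c'Δl = 4.98; W sinα = 27.2
Σc'Δl = 24.3 kN/m; ΣN' = 419.4 kN/m; ΣW sinα = 156.2 kN/m
Resisting = 24.3 + 419.4·tan23.9° = 24.3 + 185.9 = 210.2 kN/m
FS = 210.2 / 156.2 = 1.345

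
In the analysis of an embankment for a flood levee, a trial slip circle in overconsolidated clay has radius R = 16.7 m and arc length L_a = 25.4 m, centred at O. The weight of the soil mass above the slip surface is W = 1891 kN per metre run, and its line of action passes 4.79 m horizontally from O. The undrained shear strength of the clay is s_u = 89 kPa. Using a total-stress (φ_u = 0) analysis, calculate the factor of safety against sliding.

Taking moments about the centre O, the resisting moment is provided by the undrained shear strength acting along the arc:
M_R = s_u·L_a·R = 89·25.40·16.7 = 37752.0 kN·m/m
M_D = W·d = 1891·4.79 = 9057.9 kN·m/m
FS = M_R / M_D = 37752.0 / 9057.9 = 4.168

FS = 4.17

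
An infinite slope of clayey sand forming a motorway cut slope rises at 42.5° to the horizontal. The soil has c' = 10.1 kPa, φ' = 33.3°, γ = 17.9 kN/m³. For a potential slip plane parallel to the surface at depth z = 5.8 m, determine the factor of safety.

FS = 0.91

For an infinite slope with a slip plane parallel to the surface (no pore pressure): FS = [c' + γz cos²β tanφ'] / [γz sinβ cosβ].
γz = 17.9·5.8 = 103.82 kN/m²
Numerator = 10.1 + 103.82·cos²42.5°·tan33.3° = 10.1 + 103.82·0.5436·0.6569 = 47.170 kPa
Denominator = 103.82·sin42.5°·cos42.5° = 103.82·0.6756·0.7373 = 51.712 kPa
FS = 47.170 / 51.712 = 0.912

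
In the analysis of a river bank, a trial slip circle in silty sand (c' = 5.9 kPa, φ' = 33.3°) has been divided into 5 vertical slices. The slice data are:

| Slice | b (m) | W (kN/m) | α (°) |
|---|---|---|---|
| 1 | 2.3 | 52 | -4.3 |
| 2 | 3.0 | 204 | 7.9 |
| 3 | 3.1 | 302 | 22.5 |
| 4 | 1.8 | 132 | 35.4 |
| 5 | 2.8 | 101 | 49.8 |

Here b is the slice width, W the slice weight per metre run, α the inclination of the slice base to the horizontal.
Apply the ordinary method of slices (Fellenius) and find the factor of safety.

FS = 1.89

Ordinary method of slices: FS = Σ[c'·Δl_i + (W_i cosα_i)·tanφ'] / Σ W_i sinα_i, with Δl_i = b_i / cosα_i.
Slice 1: Δl = 2.3/cos(-4.3°) = 2.306 m; N'_1 = 52·cos(-4.3°) = 51.9; c'Δl = 13.61; W sinα = -3.9
Slice 2: Δl = 3.0/cos7.9° = 3.029 m; N'_2 = 204·cos7.9° = 202.1; c'Δl = 17.87; W sinα = 28.0
Slice 3: Δl = 3.1/cos22.5° = 3.355 m; N'_3 = 302·cos22.5° = 279.0; c'Δl = 19.80; W sinα = 115.6
Slice 4: Δl = 1.8/cos35.4° = 2.208 m; N'_4 = 132·cos35.4° = 107.6; c'Δl = 13.03; W sinα = 76.5
Slice 5: Δl = 2.8/cos49.8° = 4.338 m; N'_5 = 101·cos49.8° = 65.2; c'Δl = 25.59; W sinα = 77.1
Σc'Δl = 89.9 kN/m; ΣN' = 705.7 kN/m; ΣW sinα = 293.3 kN/m
Resisting = 89.9 + 705.7·tan33.3° = 89.9 + 463.6 = 553.5 kN/m
FS = 553.5 / 293.3 = 1.887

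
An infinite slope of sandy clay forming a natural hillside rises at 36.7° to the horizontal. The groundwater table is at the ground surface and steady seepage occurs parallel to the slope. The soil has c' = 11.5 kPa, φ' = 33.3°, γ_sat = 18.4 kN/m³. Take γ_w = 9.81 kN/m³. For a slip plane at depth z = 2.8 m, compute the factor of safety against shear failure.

FS = 0.88

With seepage parallel to the slope and the water table at the surface, the effective normal stress on the slip plane uses the buoyant unit weight γ' = γ_sat − γ_w while the driving shear stress uses γ_sat:
FS = [c' + γ' z cos²β tanφ'] / [γ_sat z sinβ cosβ]
γ' = 18.4 − 9.81 = 8.59 kN/m³
Numerator = 11.5 + 8.59·2.8·cos²36.7°·tan33.3° = 11.5 + 8.59·2.8·0.6428·0.6569 = 21.656 kPa
Denominator = 18.4·2.8·sin36.7°·cos36.7° = 18.4·2.8·0.5976·0.8018 = 24.686 kPa
FS = 21.656 / 24.686 = 0.877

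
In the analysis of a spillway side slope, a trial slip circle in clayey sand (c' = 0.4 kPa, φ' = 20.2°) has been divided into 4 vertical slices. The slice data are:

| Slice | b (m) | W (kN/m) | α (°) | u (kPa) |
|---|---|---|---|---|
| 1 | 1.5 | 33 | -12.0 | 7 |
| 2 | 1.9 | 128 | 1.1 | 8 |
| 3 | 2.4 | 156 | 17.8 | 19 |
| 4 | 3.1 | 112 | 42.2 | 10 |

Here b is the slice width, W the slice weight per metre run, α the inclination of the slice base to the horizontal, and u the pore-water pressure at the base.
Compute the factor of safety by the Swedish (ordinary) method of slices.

Ordinary method of slices: FS = Σ[c'·Δl_i + (W_i cosα_i − u_i·Δl_i)·tanφ'] / Σ W_i sinα_i, with Δl_i = b_i / cosα_i.
Slice 1: Δl = 1.5/cos(-12.0°) = 1.534 m; N'_1 = 33·cos(-12.0°) − 7·1.534 = 21.5; c'Δl = 0.61; W sinα = -6.9
Slice 2: Δl = 1.9/cos1.1° = 1.900 m; N'_2 = 128·cos1.1° − 8·1.900 = 112.8; c'Δl = 0.76; W sinα = 2.5
Slice 3: Δl = 2.4/cos17.8° = 2.521 m; N'_3 = 156·cos17.8° − 19·2.521 = 100.6; c'Δl = 1.01; W sinα = 47.7
Slice 4: Δl = 3.1/cos42.2° = 4.185 m; N'_4 = 112·cos42.2° − 10·4.185 = 41.1; c'Δl = 1.67; W sinα = 75.2
Σc'Δl = 4.1 kN/m; ΣN' = 276.1 kN/m; ΣW sinα = 118.5 kN/m
Resisting = 4.1 + 276.1·tan20.2° = 4.1 + 101.6 = 105.6 kN/m
FS = 105.6 / 118.5 = 0.891

FS = 0.89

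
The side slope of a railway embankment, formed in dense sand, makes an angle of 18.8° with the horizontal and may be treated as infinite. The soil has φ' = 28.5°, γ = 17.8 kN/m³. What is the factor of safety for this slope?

For a dry cohesionless infinite slope the factor of safety is FS = tanφ' / tanβ.
FS = tan28.5° / tan18.8° = 0.5430 / 0.3404 = 1.595

FS = 1.59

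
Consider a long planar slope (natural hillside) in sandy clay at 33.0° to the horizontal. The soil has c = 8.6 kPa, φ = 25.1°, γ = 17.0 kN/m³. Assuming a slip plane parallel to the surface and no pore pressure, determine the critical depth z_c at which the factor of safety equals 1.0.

Setting FS = 1.00 in FS = [c + γz cos²β tanφ] / [γz sinβ cosβ] and solving for z:
z = c / [γ cosβ (FS·sinβ − cosβ·tanφ)]
  = 8.6 / [17.0·cos33.0°·(1.00·sin33.0° − cos33.0°·tan25.1°)]
  = 8.6 / [17.0·0.8387·(1.00·0.5446 − 0.8387·0.4684)]
  = 8.6 / 2.1639 = 3.974 m

z_c = 3.97 m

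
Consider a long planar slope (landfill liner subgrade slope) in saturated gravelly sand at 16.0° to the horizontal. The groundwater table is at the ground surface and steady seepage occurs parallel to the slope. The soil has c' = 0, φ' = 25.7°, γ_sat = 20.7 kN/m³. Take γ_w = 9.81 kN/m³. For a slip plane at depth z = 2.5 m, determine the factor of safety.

With seepage parallel to the slope and the water table at the surface, the effective normal stress on the slip plane uses the buoyant unit weight γ' = γ_sat − γ_w while the driving shear stress uses γ_sat:
FS = [c' + γ' z cos²β tanφ'] / [γ_sat z sinβ cosβ]
(For c' = 0 this reduces to FS = (γ'/γ_sat)·tanφ'/tanβ.)
γ' = 20.7 − 9.81 = 10.89 kN/m³
Numerator = 0.0 + 10.89·2.5·cos²16.0°·tan25.7° = 0.0 + 10.89·2.5·0.9240·0.4813 = 12.107 kPa
Denominator = 20.7·2.5·sin16.0°·cos16.0° = 20.7·2.5·0.2756·0.9613 = 13.712 kPa
FS = 12.107 / 13.712 = 0.883

FS = 0.88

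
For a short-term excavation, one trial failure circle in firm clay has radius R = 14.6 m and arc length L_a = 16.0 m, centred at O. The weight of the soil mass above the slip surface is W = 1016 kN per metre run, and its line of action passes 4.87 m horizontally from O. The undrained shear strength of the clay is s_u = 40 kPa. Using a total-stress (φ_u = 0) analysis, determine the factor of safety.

FS = 1.89

Taking moments about the centre O, the resisting moment is provided by the undrained shear strength acting along the arc:
M_R = s_u·L_a·R = 40·16.00·14.6 = 9344.0 kN·m/m
M_D = W·d = 1016·4.87 = 4947.9 kN·m/m
FS = M_R / M_D = 9344.0 / 4947.9 = 1.888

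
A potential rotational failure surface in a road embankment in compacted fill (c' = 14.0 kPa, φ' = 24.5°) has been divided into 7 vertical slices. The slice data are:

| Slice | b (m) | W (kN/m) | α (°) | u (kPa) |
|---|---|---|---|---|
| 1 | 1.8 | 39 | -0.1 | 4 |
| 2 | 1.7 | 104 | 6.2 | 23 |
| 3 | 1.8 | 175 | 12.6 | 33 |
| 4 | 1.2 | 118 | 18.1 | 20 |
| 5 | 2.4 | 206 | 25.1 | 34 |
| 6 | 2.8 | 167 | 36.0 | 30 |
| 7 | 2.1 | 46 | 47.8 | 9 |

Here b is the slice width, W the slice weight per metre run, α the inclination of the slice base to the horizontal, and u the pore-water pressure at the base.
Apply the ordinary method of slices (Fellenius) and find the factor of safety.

FS = 1.36

Ordinary method of slices: FS = Σ[c'·Δl_i + (W_i cosα_i − u_i·Δl_i)·tanφ'] / Σ W_i sinα_i, with Δl_i = b_i / cosα_i.
Slice 1: Δl = 1.8/cos(-0.1°) = 1.800 m; N'_1 = 39·cos(-0.1°) − 4·1.800 = 31.8; c'Δl = 25.20; W sinα = -0.1
Slice 2: Δl = 1.7/cos6.2° = 1.710 m; N'_2 = 104·cos6.2° − 23·1.710 = 64.1; c'Δl = 23.94; W sinα = 11.2
Slice 3: Δl = 1.8/cos12.6° = 1.844 m; N'_3 = 175·cos12.6° − 33·1.844 = 109.9; c'Δl = 25.82; W sinα = 38.2
Slice 4: Δl = 1.2/cos18.1° = 1.262 m; N'_4 = 118·cos18.1° − 20·1.262 = 86.9; c'Δl = 17.67; W sinα = 36.7
Slice 5: Δl = 2.4/cos25.1° = 2.650 m; N'_5 = 206·cos25.1° − 34·2.650 = 96.4; c'Δl = 37.10; W sinα = 87.4
Slice 6: Δl = 2.8/cos36.0° = 3.461 m; N'_6 = 167·cos36.0° − 30·3.461 = 31.3; c'Δl = 48.45; W sinα = 98.2
Slice 7: Δl = 2.1/cos47.8° = 3.126 m; N'_7 = 46·cos47.8° − 9·3.126 = 2.8; c'Δl = 43.77; W sinα = 34.1
Σc'Δl = 222.0 kN/m; ΣN' = 423.2 kN/m; ΣW sinα = 305.6 kN/m
Resisting = 222.0 + 423.2·tan24.5° = 222.0 + 192.8 = 414.8 kN/m
FS = 414.8 / 305.6 = 1.357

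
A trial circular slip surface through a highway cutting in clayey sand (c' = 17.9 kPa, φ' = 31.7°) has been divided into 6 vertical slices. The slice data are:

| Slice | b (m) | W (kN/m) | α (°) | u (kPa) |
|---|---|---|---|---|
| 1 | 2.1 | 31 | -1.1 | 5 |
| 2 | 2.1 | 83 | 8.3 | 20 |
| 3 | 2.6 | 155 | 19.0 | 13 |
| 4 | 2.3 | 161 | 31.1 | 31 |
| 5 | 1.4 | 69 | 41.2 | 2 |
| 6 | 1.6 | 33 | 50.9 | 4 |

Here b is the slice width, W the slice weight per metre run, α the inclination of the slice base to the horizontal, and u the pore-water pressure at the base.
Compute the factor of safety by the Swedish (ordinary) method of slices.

FS = 1.98

Ordinary method of slices: FS = Σ[c'·Δl_i + (W_i cosα_i − u_i·Δl_i)·tanφ'] / Σ W_i sinα_i, with Δl_i = b_i / cosα_i.
Slice 1: Δl = 2.1/cos(-1.1°) = 2.100 m; N'_1 = 31·cos(-1.1°) − 5·2.100 = 20.5; c'Δl = 37.60; W sinα = -0.6
Slice 2: Δl = 2.1/cos8.3° = 2.122 m; N'_2 = 83·cos8.3° − 20·2.122 = 39.7; c'Δl = 37.99; W sinα = 12.0
Slice 3: Δl = 2.6/cos19.0° = 2.750 m; N'_3 = 155·cos19.0° − 13·2.750 = 110.8; c'Δl = 49.22; W sinα = 50.5
Slice 4: Δl = 2.3/cos31.1° = 2.686 m; N'_4 = 161·cos31.1° − 31·2.686 = 54.6; c'Δl = 48.08; W sinα = 83.2
Slice 5: Δl = 1.4/cos41.2° = 1.861 m; N'_5 = 69·cos41.2° − 2·1.861 = 48.2; c'Δl = 33.31; W sinα = 45.4
Slice 6: Δl = 1.6/cos50.9° = 2.537 m; N'_6 = 33·cos50.9° − 4·2.537 = 10.7; c'Δl = 45.41; W sinα = 25.6
Σc'Δl = 251.6 kN/m; ΣN' = 284.4 kN/m; ΣW sinα = 216.1 kN/m
Resisting = 251.6 + 284.4·tan31.7° = 251.6 + 175.7 = 427.3 kN/m
FS = 427.3 / 216.1 = 1.977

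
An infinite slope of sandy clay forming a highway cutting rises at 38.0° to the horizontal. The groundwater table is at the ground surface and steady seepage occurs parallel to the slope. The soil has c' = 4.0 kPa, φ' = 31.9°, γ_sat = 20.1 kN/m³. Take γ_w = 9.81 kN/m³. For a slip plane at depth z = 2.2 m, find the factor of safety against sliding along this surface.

With seepage parallel to the slope and the water table at the surface, the effective normal stress on the slip plane uses the buoyant unit weight γ' = γ_sat − γ_w while the driving shear stress uses γ_sat:
FS = [c' + γ' z cos²β tanφ'] / [γ_sat z sinβ cosβ]
γ' = 20.1 − 9.81 = 10.29 kN/m³
Numerator = 4.0 + 10.29·2.2·cos²38.0°·tan31.9° = 4.0 + 10.29·2.2·0.6210·0.6224 = 12.750 kPa
Denominator = 20.1·2.2·sin38.0°·cos38.0° = 20.1·2.2·0.6157·0.7880 = 21.453 kPa
FS = 12.750 / 21.453 = 0.594

FS = 0.59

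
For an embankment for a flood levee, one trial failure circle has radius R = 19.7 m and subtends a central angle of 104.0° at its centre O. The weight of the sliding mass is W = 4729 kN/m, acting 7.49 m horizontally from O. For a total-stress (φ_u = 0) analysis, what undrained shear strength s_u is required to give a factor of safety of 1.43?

FS = s_u·L_a·R / (W·d), so s_u = FS·W·d / (L_a·R).
Arc length L_a = R·θ = 19.7·(104.0°·π/180) = 19.7·1.8151 = 35.76 m
s_u = 1.43·4729·7.49 / (35.76·19.7) = 50650.9 / 704.44 = 71.90 kPa

s_u = 71.9 kPa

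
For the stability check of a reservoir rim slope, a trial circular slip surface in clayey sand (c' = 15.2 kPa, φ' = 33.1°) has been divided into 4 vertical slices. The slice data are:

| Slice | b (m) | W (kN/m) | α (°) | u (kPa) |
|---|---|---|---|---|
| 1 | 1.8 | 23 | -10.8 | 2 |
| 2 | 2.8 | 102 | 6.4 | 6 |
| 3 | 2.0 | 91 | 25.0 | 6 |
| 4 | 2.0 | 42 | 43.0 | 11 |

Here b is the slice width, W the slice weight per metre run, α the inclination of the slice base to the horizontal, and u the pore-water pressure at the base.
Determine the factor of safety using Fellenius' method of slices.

Ordinary method of slices: FS = Σ[c'·Δl_i + (W_i cosα_i − u_i·Δl_i)·tanφ'] / Σ W_i sinα_i, with Δl_i = b_i / cosα_i.
Slice 1: Δl = 1.8/cos(-10.8°) = 1.832 m; N'_1 = 23·cos(-10.8°) − 2·1.832 = 18.9; c'Δl = 27.85; W sinα = -4.3
Slice 2: Δl = 2.8/cos6.4° = 2.818 m; N'_2 = 102·cos6.4° − 6·2.818 = 84.5; c'Δl = 42.83; W sinα = 11.4
Slice 3: Δl = 2.0/cos25.0° = 2.207 m; N'_3 = 91·cos25.0° − 6·2.207 = 69.2; c'Δl = 33.54; W sinα = 38.5
Slice 4: Δl = 2.0/cos43.0° = 2.735 m; N'_4 = 42·cos43.0° − 11·2.735 = 0.6; c'Δl = 41.57; W sinα = 28.6
Σc'Δl = 145.8 kN/m; ΣN' = 173.3 kN/m; ΣW sinα = 74.2 kN/m
Resisting = 145.8 + 173.3·tan33.1° = 145.8 + 112.9 = 258.7 kN/m
FS = 258.7 / 74.2 = 3.489

FS = 3.49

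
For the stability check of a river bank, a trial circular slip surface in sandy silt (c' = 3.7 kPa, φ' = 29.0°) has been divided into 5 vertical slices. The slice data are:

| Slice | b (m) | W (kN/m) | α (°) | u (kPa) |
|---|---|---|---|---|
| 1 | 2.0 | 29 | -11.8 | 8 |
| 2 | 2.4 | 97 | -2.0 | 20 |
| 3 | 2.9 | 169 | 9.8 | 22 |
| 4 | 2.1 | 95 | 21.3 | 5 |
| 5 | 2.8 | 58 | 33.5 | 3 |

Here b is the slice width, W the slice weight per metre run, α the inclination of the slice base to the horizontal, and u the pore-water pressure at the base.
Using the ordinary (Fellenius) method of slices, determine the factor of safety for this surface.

Ordinary method of slices: FS = Σ[c'·Δl_i + (W_i cosα_i − u_i·Δl_i)·tanφ'] / Σ W_i sinα_i, with Δl_i = b_i / cosα_i.
Slice 1: Δl = 2.0/cos(-11.8°) = 2.043 m; N'_1 = 29·cos(-11.8°) − 8·2.043 = 12.0; c'Δl = 7.56; W sinα = -5.9
Slice 2: Δl = 2.4/cos(-2.0°) = 2.401 m; N'_2 = 97·cos(-2.0°) − 20·2.401 = 48.9; c'Δl = 8.89; W sinα = -3.4
Slice 3: Δl = 2.9/cos9.8° = 2.943 m; N'_3 = 169·cos9.8° − 22·2.943 = 101.8; c'Δl = 10.89; W sinα = 28.8
Slice 4: Δl = 2.1/cos21.3° = 2.254 m; N'_4 = 95·cos21.3° − 5·2.254 = 77.2; c'Δl = 8.34; W sinα = 34.5
Slice 5: Δl = 2.8/cos33.5° = 3.358 m; N'_5 = 58·cos33.5° − 3·3.358 = 38.3; c'Δl = 12.42; W sinα = 32.0
Σc'Δl = 48.1 kN/m; ΣN' = 278.3 kN/m; ΣW sinα = 86.0 kN/m
Resisting = 48.1 + 278.3·tan29.0° = 48.1 + 154.3 = 202.3 kN/m
FS = 202.3 / 86.0 = 2.354

FS = 2.35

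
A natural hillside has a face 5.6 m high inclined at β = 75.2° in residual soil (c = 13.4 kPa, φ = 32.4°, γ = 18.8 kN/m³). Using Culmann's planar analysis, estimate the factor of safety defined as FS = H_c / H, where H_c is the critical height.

H_c = (4c/γ) · sinβ cosφ / [1 − cos(β − φ)]
    = (4·13.4/18.8) · sin75.2°·cos32.4° / [1 − cos42.8°]
    = 2.851 · 0.8163 / 0.2663 = 8.74 m
FS = H_c / H = 8.74 / 5.6 = 1.561

FS = 1.56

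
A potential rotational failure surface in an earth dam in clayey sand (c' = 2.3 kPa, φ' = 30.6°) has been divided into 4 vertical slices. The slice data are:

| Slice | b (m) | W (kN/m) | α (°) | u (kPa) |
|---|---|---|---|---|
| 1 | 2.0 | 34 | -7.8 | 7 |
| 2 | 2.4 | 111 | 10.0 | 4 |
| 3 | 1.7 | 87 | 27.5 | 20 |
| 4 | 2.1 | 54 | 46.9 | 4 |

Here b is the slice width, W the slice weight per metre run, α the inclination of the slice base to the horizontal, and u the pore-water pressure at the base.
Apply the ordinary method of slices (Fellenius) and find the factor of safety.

FS = 1.38

Ordinary method of slices: FS = Σ[c'·Δl_i + (W_i cosα_i − u_i·Δl_i)·tanφ'] / Σ W_i sinα_i, with Δl_i = b_i / cosα_i.
Slice 1: Δl = 2.0/cos(-7.8°) = 2.019 m; N'_1 = 34·cos(-7.8°) − 7·2.019 = 19.6; c'Δl = 4.64; W sinα = -4.6
Slice 2: Δl = 2.4/cos10.0° = 2.437 m; N'_2 = 111·cos10.0° − 4·2.437 = 99.6; c'Δl = 5.61; W sinα = 19.3
Slice 3: Δl = 1.7/cos27.5° = 1.917 m; N'_3 = 87·cos27.5° − 20·1.917 = 38.8; c'Δl = 4.41; W sinα = 40.2
Slice 4: Δl = 2.1/cos46.9° = 3.073 m; N'_4 = 54·cos46.9° − 4·3.073 = 24.6; c'Δl = 7.07; W sinα = 39.4
Σc'Δl = 21.7 kN/m; ΣN' = 182.6 kN/m; ΣW sinα = 94.3 kN/m
Resisting = 21.7 + 182.6·tan30.6° = 21.7 + 108.0 = 129.7 kN/m
FS = 129.7 / 94.3 = 1.376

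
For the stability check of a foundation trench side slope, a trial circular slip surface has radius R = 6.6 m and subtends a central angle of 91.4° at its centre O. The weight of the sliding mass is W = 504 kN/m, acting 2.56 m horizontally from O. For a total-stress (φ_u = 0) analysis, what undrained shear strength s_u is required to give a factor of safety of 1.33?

s_u = 24.7 kPa

FS = s_u·L_a·R / (W·d), so s_u = FS·W·d / (L_a·R).
Arc length L_a = R·θ = 6.6·(91.4°·π/180) = 6.6·1.5952 = 10.53 m
s_u = 1.33·504·2.56 / (10.53·6.6) = 1716.0 / 69.49 = 24.70 kPa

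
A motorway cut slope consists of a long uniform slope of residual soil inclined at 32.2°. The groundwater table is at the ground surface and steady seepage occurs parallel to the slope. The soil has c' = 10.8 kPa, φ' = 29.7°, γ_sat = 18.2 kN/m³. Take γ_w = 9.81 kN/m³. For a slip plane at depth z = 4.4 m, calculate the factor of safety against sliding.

With seepage parallel to the slope and the water table at the surface, the effective normal stress on the slip plane uses the buoyant unit weight γ' = γ_sat − γ_w while the driving shear stress uses γ_sat:
FS = [c' + γ' z cos²β tanφ'] / [γ_sat z sinβ cosβ]
γ' = 18.2 − 9.81 = 8.39 kN/m³
Numerator = 10.8 + 8.39·4.4·cos²32.2°·tan29.7° = 10.8 + 8.39·4.4·0.7160·0.5704 = 25.877 kPa
Denominator = 18.2·4.4·sin32.2°·cos32.2° = 18.2·4.4·0.5329·0.8462 = 36.109 kPa
FS = 25.877 / 36.109 = 0.717

FS = 0.72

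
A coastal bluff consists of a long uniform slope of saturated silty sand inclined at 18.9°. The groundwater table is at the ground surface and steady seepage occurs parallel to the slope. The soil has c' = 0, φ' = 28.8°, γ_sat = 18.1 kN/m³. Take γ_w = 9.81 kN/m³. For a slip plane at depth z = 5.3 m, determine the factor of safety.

With seepage parallel to the slope and the water table at the surface, the effective normal stress on the slip plane uses the buoyant unit weight γ' = γ_sat − γ_w while the driving shear stress uses γ_sat:
FS = [c' + γ' z cos²β tanφ'] / [γ_sat z sinβ cosβ]
(For c' = 0 this reduces to FS = (γ'/γ_sat)·tanφ'/tanβ.)
γ' = 18.1 − 9.81 = 8.29 kN/m³
Numerator = 0.0 + 8.29·5.3·cos²18.9°·tan28.8° = 0.0 + 8.29·5.3·0.8951·0.5498 = 21.620 kPa
Denominator = 18.1·5.3·sin18.9°·cos18.9° = 18.1·5.3·0.3239·0.9461 = 29.398 kPa
FS = 21.620 / 29.398 = 0.735

FS = 0.74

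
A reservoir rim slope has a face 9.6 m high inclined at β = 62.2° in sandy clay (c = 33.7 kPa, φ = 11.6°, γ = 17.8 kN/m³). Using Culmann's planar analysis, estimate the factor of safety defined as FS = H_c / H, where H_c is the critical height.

H_c = (4c/γ) · sinβ cosφ / [1 − cos(β − φ)]
    = (4·33.7/17.8) · sin62.2°·cos11.6° / [1 − cos50.6°]
    = 7.573 · 0.8665 / 0.3653 = 17.97 m
FS = H_c / H = 17.97 / 9.6 = 1.871

FS = 1.87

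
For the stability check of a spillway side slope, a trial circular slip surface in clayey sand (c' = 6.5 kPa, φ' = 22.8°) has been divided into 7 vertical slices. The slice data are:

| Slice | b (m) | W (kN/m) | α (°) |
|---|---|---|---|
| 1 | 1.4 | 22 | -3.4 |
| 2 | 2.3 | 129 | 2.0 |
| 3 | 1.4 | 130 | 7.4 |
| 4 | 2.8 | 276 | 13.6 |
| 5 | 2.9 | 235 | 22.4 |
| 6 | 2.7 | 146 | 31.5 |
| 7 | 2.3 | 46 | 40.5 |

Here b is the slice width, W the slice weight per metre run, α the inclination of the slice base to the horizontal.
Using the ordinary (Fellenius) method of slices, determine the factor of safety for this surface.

Ordinary method of slices: FS = Σ[c'·Δl_i + (W_i cosα_i)·tanφ'] / Σ W_i sinα_i, with Δl_i = b_i / cosα_i.
Slice 1: Δl = 1.4/cos(-3.4°) = 1.402 m; N'_1 = 22·cos(-3.4°) = 22.0; c'Δl = 9.12; W sinα = -1.3
Slice 2: Δl = 2.3/cos2.0° = 2.301 m; N'_2 = 129·cos2.0° = 128.9; c'Δl = 14.96; W sinα = 4.5
Slice 3: Δl = 1.4/cos7.4° = 1.412 m; N'_3 = 130·cos7.4° = 128.9; c'Δl = 9.18; W sinα = 16.7
Slice 4: Δl = 2.8/cos13.6° = 2.881 m; N'_4 = 276·cos13.6° = 268.3; c'Δl = 18.73; W sinα = 64.9
Slice 5: Δl = 2.9/cos22.4° = 3.137 m; N'_5 = 235·cos22.4° = 217.3; c'Δl = 20.39; W sinα = 89.6
Slice 6: Δl = 2.7/cos31.5° = 3.167 m; N'_6 = 146·cos31.5° = 124.5; c'Δl = 20.58; W sinα = 76.3
Slice 7: Δl = 2.3/cos40.5° = 3.025 m; N'_7 = 46·cos40.5° = 35.0; c'Δl = 19.66; W sinα = 29.9
Σc'Δl = 112.6 kN/m; ΣN' = 924.8 kN/m; ΣW sinα = 280.6 kN/m
Resisting = 112.6 + 924.8·tan22.8° = 112.6 + 388.7 = 501.4 kN/m
FS = 501.4 / 280.6 = 1.787

FS = 1.79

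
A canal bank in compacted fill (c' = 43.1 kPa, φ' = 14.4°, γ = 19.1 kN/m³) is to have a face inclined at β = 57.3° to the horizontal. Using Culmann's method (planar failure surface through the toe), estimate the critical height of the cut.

Culmann's analysis gives the critical failure plane at α_cr = (β + φ')/2 = (57.3 + 14.4)/2 = 35.9°, and the critical height
H_c = (4c'/γ) · sinβ cosφ' / [1 − cos(β − φ')]
    = (4·43.1/19.1) · sin57.3°·cos14.4° / [1 − cos(42.9°)]
    = 9.026 · 0.8415·0.9686 / [1 − 0.7325]
    = 9.026 · 0.8151 / 0.2675
    = 27.51 m

H_c = 27.51 m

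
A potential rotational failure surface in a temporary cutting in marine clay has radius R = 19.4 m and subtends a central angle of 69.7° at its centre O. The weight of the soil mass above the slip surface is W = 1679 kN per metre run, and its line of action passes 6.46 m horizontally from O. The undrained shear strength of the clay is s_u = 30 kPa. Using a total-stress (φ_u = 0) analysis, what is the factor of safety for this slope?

Taking moments about the centre O, the resisting moment is provided by the undrained shear strength acting along the arc:
Arc length L_a = R·θ = 19.4·(69.7°·π/180) = 19.4·1.2165 = 23.60 m
M_R = s_u·L_a·R = 30·23.60·19.4 = 13735.2 kN·m/m
M_D = W·d = 1679·6.46 = 10846.3 kN·m/m
FS = M_R / M_D = 13735.2 / 10846.3 = 1.266

FS = 1.27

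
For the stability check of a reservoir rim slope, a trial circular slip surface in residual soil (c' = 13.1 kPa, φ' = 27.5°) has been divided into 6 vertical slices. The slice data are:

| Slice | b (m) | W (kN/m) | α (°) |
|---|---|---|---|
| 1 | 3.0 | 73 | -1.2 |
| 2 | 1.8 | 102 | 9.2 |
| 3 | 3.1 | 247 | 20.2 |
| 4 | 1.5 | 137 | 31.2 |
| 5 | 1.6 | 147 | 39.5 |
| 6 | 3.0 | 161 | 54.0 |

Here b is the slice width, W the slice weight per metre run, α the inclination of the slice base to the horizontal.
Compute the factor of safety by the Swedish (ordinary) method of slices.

FS = 1.53

Ordinary method of slices: FS = Σ[c'·Δl_i + (W_i cosα_i)·tanφ'] / Σ W_i sinα_i, with Δl_i = b_i / cosα_i.
Slice 1: Δl = 3.0/cos(-1.2°) = 3.001 m; N'_1 = 73·cos(-1.2°) = 73.0; c'Δl = 39.31; W sinα = -1.5
Slice 2: Δl = 1.8/cos9.2° = 1.823 m; N'_2 = 102·cos9.2° = 100.7; c'Δl = 23.89; W sinα = 16.3
Slice 3: Δl = 3.1/cos20.2° = 3.303 m; N'_3 = 247·cos20.2° = 231.8; c'Δl = 43.27; W sinα = 85.3
Slice 4: Δl = 1.5/cos31.2° = 1.754 m; N'_4 = 137·cos31.2° = 117.2; c'Δl = 22.97; W sinα = 71.0
Slice 5: Δl = 1.6/cos39.5° = 2.074 m; N'_5 = 147·cos39.5° = 113.4; c'Δl = 27.16; W sinα = 93.5
Slice 6: Δl = 3.0/cos54.0° = 5.104 m; N'_6 = 161·cos54.0° = 94.6; c'Δl = 66.86; W sinα = 130.3
Σc'Δl = 223.5 kN/m; ΣN' = 730.7 kN/m; ΣW sinα = 394.8 kN/m
Resisting = 223.5 + 730.7·tan27.5° = 223.5 + 380.4 = 603.9 kN/m
FS = 603.9 / 394.8 = 1.530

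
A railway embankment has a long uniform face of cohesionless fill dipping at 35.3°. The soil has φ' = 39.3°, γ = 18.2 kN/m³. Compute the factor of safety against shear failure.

FS = 1.16

For a dry cohesionless infinite slope the factor of safety is FS = tanφ' / tanβ.
FS = tan39.3° / tan35.3° = 0.8185 / 0.7080 = 1.156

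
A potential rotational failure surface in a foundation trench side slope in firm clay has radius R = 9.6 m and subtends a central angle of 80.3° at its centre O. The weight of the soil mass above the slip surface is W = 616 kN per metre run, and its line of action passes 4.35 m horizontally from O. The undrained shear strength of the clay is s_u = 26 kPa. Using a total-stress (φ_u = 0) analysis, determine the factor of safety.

Taking moments about the centre O, the resisting moment is provided by the undrained shear strength acting along the arc:
Arc length L_a = R·θ = 9.6·(80.3°·π/180) = 9.6·1.4015 = 13.45 m
M_R = s_u·L_a·R = 26·13.45·9.6 = 3358.2 kN·m/m
M_D = W·d = 616·4.35 = 2679.6 kN·m/m
FS = M_R / M_D = 3358.2 / 2679.6 = 1.253

FS = 1.25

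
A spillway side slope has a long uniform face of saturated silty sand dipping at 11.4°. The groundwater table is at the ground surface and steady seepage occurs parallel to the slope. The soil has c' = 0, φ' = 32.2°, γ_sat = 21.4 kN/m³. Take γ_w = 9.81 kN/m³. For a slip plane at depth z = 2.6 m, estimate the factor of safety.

FS = 1.69

With seepage parallel to the slope and the water table at the surface, the effective normal stress on the slip plane uses the buoyant unit weight γ' = γ_sat − γ_w while the driving shear stress uses γ_sat:
FS = [c' + γ' z cos²β tanφ'] / [γ_sat z sinβ cosβ]
(For c' = 0 this reduces to FS = (γ'/γ_sat)·tanφ'/tanβ.)
γ' = 21.4 − 9.81 = 11.59 kN/m³
Numerator = 0.0 + 11.59·2.6·cos²11.4°·tan32.2° = 0.0 + 11.59·2.6·0.9609·0.6297 = 18.235 kPa
Denominator = 21.4·2.6·sin11.4°·cos11.4° = 21.4·2.6·0.1977·0.9803 = 10.781 kPa
FS = 18.235 / 10.781 = 1.691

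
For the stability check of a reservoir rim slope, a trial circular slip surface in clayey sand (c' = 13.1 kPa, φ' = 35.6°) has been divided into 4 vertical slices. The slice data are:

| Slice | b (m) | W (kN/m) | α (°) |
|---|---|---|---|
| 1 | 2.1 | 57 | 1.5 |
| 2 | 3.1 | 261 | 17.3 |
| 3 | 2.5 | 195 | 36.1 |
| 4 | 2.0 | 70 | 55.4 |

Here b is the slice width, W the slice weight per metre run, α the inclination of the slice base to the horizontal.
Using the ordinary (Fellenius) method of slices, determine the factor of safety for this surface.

Ordinary method of slices: FS = Σ[c'·Δl_i + (W_i cosα_i)·tanφ'] / Σ W_i sinα_i, with Δl_i = b_i / cosα_i.
Slice 1: Δl = 2.1/cos1.5° = 2.101 m; N'_1 = 57·cos1.5° = 57.0; c'Δl = 27.52; W sinα = 1.5
Slice 2: Δl = 3.1/cos17.3° = 3.247 m; N'_2 = 261·cos17.3° = 249.2; c'Δl = 42.53; W sinα = 77.6
Slice 3: Δl = 2.5/cos36.1° = 3.094 m; N'_3 = 195·cos36.1° = 157.6; c'Δl = 40.53; W sinα = 114.9
Slice 4: Δl = 2.0/cos55.4° = 3.522 m; N'_4 = 70·cos55.4° = 39.7; c'Δl = 46.14; W sinα = 57.6
Σc'Δl = 156.7 kN/m; ΣN' = 503.5 kN/m; ΣW sinα = 251.6 kN/m
Resisting = 156.7 + 503.5·tan35.6° = 156.7 + 360.5 = 517.2 kN/m
FS = 517.2 / 251.6 = 2.055

FS = 2.06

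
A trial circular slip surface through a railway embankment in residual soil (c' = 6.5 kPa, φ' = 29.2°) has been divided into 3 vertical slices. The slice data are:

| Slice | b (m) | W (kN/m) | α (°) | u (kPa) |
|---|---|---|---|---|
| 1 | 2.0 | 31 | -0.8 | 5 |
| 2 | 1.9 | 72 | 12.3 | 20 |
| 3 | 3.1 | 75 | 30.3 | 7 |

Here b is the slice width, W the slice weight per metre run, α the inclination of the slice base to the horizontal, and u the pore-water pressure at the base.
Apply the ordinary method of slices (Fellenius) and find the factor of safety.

Ordinary method of slices: FS = Σ[c'·Δl_i + (W_i cosα_i − u_i·Δl_i)·tanφ'] / Σ W_i sinα_i, with Δl_i = b_i / cosα_i.
Slice 1: Δl = 2.0/cos(-0.8°) = 2.000 m; N'_1 = 31·cos(-0.8°) − 5·2.000 = 21.0; c'Δl = 13.00; W sinα = -0.4
Slice 2: Δl = 1.9/cos12.3° = 1.945 m; N'_2 = 72·cos12.3° − 20·1.945 = 31.5; c'Δl = 12.64; W sinα = 15.3
Slice 3: Δl = 3.1/cos30.3° = 3.590 m; N'_3 = 75·cos30.3° − 7·3.590 = 39.6; c'Δl = 23.34; W sinα = 37.8
Σc'Δl = 49.0 kN/m; ΣN' = 92.1 kN/m; ΣW sinα = 52.7 kN/m
Resisting = 49.0 + 92.1·tan29.2° = 49.0 + 51.5 = 100.4 kN/m
FS = 100.4 / 52.7 = 1.904

FS = 1.90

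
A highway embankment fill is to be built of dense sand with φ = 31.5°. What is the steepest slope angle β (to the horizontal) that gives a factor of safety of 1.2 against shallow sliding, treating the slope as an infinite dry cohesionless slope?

β = 27.1°

For an infinite dry cohesionless slope FS = tanφ/tanβ, so tanβ = tanφ / FS.
tanβ = tan31.5° / 1.2 = 0.6128 / 1.2 = 0.5107
β = arctan(0.5107) = 27.05°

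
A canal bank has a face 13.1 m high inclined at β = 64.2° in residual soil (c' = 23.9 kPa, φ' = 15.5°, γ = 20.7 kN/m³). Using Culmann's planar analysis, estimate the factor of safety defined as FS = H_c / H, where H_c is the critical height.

H_c = (4c'/γ) · sinβ cosφ' / [1 − cos(β − φ')]
    = (4·23.9/20.7) · sin64.2°·cos15.5° / [1 − cos48.7°]
    = 4.618 · 0.8676 / 0.3400 = 11.78 m
FS = H_c / H = 11.78 / 13.1 = 0.900

FS = 0.90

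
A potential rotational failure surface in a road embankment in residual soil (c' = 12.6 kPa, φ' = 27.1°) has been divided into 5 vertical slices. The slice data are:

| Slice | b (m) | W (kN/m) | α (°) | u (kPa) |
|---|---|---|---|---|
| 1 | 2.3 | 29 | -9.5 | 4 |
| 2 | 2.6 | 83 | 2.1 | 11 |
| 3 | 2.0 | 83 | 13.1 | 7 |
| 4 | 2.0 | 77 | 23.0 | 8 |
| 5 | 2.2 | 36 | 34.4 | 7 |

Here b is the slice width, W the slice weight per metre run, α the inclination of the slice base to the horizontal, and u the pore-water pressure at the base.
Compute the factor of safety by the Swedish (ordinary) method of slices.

FS = 3.76

Ordinary method of slices: FS = Σ[c'·Δl_i + (W_i cosα_i − u_i·Δl_i)·tanφ'] / Σ W_i sinα_i, with Δl_i = b_i / cosα_i.
Slice 1: Δl = 2.3/cos(-9.5°) = 2.332 m; N'_1 = 29·cos(-9.5°) − 4·2.332 = 19.3; c'Δl = 29.38; W sinα = -4.8
Slice 2: Δl = 2.6/cos2.1° = 2.602 m; N'_2 = 83·cos2.1° − 11·2.602 = 54.3; c'Δl = 32.78; W sinα = 3.0
Slice 3: Δl = 2.0/cos13.1° = 2.053 m; N'_3 = 83·cos13.1° − 7·2.053 = 66.5; c'Δl = 25.87; W sinα = 18.8
Slice 4: Δl = 2.0/cos23.0° = 2.173 m; N'_4 = 77·cos23.0° − 8·2.173 = 53.5; c'Δl = 27.38; W sinα = 30.1
Slice 5: Δl = 2.2/cos34.4° = 2.666 m; N'_5 = 36·cos34.4° − 7·2.666 = 11.0; c'Δl = 33.60; W sinα = 20.3
Σc'Δl = 149.0 kN/m; ΣN' = 204.6 kN/m; ΣW sinα = 67.5 kN/m
Resisting = 149.0 + 204.6·tan27.1° = 149.0 + 104.7 = 253.7 kN/m
FS = 253.7 / 67.5 = 3.759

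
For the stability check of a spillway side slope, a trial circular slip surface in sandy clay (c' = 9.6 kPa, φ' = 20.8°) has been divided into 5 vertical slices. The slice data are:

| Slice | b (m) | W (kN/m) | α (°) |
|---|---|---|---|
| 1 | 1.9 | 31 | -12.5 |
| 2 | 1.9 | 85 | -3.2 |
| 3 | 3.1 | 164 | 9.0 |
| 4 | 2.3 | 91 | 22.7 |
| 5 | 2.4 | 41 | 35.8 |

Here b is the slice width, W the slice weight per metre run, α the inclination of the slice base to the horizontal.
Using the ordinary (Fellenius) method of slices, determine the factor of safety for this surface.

Ordinary method of slices: FS = Σ[c'·Δl_i + (W_i cosα_i)·tanφ'] / Σ W_i sinα_i, with Δl_i = b_i / cosα_i.
Slice 1: Δl = 1.9/cos(-12.5°) = 1.946 m; N'_1 = 31·cos(-12.5°) = 30.3; c'Δl = 18.68; W sinα = -6.7
Slice 2: Δl = 1.9/cos(-3.2°) = 1.903 m; N'_2 = 85·cos(-3.2°) = 84.9; c'Δl = 18.27; W sinα = -4.7
Slice 3: Δl = 3.1/cos9.0° = 3.139 m; N'_3 = 164·cos9.0° = 162.0; c'Δl = 30.13; W sinα = 25.7
Slice 4: Δl = 2.3/cos22.7° = 2.493 m; N'_4 = 91·cos22.7° = 84.0; c'Δl = 23.93; W sinα = 35.1
Slice 5: Δl = 2.4/cos35.8° = 2.959 m; N'_5 = 41·cos35.8° = 33.3; c'Δl = 28.41; W sinα = 24.0
Σc'Δl = 119.4 kN/m; ΣN' = 394.3 kN/m; ΣW sinα = 73.3 kN/m
Resisting = 119.4 + 394.3·tan20.8° = 119.4 + 149.8 = 269.2 kN/m
FS = 269.2 / 73.3 = 3.673

FS = 3.67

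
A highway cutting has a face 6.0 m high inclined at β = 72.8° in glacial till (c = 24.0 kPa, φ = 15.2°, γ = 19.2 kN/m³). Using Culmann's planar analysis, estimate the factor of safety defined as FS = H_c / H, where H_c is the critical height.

FS = 1.66

H_c = (4c/γ) · sinβ cosφ / [1 − cos(β − φ)]
    = (4·24.0/19.2) · sin72.8°·cos15.2° / [1 − cos57.6°]
    = 5.000 · 0.9219 / 0.4642 = 9.93 m
FS = H_c / H = 9.93 / 6.0 = 1.655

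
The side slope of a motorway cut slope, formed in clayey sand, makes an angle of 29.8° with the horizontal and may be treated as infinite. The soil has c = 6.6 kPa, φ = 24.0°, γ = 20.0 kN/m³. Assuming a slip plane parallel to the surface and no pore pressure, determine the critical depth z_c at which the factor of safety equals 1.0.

z_c = 3.44 m

Setting FS = 1.00 in FS = [c + γz cos²β tanφ] / [γz sinβ cosβ] and solving for z:
z = c / [γ cosβ (FS·sinβ − cosβ·tanφ)]
  = 6.6 / [20.0·cos29.8°·(1.00·sin29.8° − cos29.8°·tan24.0°)]
  = 6.6 / [20.0·0.8678·(1.00·0.4970 − 0.8678·0.4452)]
  = 6.6 / 1.9198 = 3.438 m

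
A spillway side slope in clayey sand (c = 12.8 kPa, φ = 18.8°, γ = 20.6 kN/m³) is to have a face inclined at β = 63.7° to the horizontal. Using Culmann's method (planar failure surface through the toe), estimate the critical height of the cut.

H_c = 7.23 m

Culmann's analysis gives the critical failure plane at α_cr = (β + φ)/2 = (63.7 + 18.8)/2 = 41.2°, and the critical height
H_c = (4c/γ) · sinβ cosφ / [1 − cos(β − φ)]
    = (4·12.8/20.6) · sin63.7°·cos18.8° / [1 − cos(44.9°)]
    = 2.485 · 0.8965·0.9466 / [1 − 0.7083]
    = 2.485 · 0.8487 / 0.2917
    = 7.23 m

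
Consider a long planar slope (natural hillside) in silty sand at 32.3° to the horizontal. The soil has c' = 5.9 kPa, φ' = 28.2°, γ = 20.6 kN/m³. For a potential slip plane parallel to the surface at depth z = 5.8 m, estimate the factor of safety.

For an infinite slope with a slip plane parallel to the surface (no pore pressure): FS = [c' + γz cos²β tanφ'] / [γz sinβ cosβ].
γz = 20.6·5.8 = 119.48 kN/m²
Numerator = 5.9 + 119.48·cos²32.3°·tan28.2° = 5.9 + 119.48·0.7145·0.5362 = 51.672 kPa
Denominator = 119.48·sin32.3°·cos32.3° = 119.48·0.5344·0.8453 = 53.965 kPa
FS = 51.672 / 53.965 = 0.958

FS = 0.96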